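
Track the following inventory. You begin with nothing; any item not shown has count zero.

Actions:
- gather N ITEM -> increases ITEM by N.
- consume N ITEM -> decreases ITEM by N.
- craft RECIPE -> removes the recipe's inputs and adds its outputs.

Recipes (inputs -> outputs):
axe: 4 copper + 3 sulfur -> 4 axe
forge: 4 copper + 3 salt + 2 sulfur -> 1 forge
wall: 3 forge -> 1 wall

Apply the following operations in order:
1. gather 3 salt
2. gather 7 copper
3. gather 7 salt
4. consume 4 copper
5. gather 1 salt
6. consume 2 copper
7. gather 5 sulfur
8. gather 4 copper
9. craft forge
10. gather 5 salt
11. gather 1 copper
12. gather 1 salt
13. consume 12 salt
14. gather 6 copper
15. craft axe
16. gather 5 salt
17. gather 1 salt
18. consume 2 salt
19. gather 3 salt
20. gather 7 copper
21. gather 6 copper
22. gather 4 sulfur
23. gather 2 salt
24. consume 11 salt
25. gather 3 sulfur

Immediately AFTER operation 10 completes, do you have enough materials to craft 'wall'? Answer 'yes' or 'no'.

Answer: no

Derivation:
After 1 (gather 3 salt): salt=3
After 2 (gather 7 copper): copper=7 salt=3
After 3 (gather 7 salt): copper=7 salt=10
After 4 (consume 4 copper): copper=3 salt=10
After 5 (gather 1 salt): copper=3 salt=11
After 6 (consume 2 copper): copper=1 salt=11
After 7 (gather 5 sulfur): copper=1 salt=11 sulfur=5
After 8 (gather 4 copper): copper=5 salt=11 sulfur=5
After 9 (craft forge): copper=1 forge=1 salt=8 sulfur=3
After 10 (gather 5 salt): copper=1 forge=1 salt=13 sulfur=3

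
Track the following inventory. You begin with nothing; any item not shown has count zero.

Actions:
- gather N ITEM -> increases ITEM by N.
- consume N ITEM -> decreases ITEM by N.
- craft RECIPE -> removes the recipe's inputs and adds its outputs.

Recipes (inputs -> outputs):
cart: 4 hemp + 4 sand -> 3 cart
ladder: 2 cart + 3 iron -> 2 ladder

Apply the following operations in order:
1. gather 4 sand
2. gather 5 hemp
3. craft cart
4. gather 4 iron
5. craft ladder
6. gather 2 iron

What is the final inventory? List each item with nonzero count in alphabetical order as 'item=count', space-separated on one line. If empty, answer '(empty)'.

Answer: cart=1 hemp=1 iron=3 ladder=2

Derivation:
After 1 (gather 4 sand): sand=4
After 2 (gather 5 hemp): hemp=5 sand=4
After 3 (craft cart): cart=3 hemp=1
After 4 (gather 4 iron): cart=3 hemp=1 iron=4
After 5 (craft ladder): cart=1 hemp=1 iron=1 ladder=2
After 6 (gather 2 iron): cart=1 hemp=1 iron=3 ladder=2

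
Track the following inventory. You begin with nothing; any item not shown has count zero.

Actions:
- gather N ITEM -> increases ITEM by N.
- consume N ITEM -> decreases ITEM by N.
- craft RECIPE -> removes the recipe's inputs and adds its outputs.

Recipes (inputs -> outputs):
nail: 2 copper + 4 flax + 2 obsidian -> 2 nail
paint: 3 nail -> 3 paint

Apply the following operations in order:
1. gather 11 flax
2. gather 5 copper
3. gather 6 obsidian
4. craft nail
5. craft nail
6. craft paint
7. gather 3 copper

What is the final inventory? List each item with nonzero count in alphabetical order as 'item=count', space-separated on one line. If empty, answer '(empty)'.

Answer: copper=4 flax=3 nail=1 obsidian=2 paint=3

Derivation:
After 1 (gather 11 flax): flax=11
After 2 (gather 5 copper): copper=5 flax=11
After 3 (gather 6 obsidian): copper=5 flax=11 obsidian=6
After 4 (craft nail): copper=3 flax=7 nail=2 obsidian=4
After 5 (craft nail): copper=1 flax=3 nail=4 obsidian=2
After 6 (craft paint): copper=1 flax=3 nail=1 obsidian=2 paint=3
After 7 (gather 3 copper): copper=4 flax=3 nail=1 obsidian=2 paint=3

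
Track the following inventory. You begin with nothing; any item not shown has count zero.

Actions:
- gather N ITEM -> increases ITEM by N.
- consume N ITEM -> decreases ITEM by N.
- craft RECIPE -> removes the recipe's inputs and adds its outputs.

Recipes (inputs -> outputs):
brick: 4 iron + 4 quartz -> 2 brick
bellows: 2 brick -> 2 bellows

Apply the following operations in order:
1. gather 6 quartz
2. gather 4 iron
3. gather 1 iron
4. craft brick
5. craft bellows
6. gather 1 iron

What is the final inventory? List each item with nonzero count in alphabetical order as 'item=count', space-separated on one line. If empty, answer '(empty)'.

After 1 (gather 6 quartz): quartz=6
After 2 (gather 4 iron): iron=4 quartz=6
After 3 (gather 1 iron): iron=5 quartz=6
After 4 (craft brick): brick=2 iron=1 quartz=2
After 5 (craft bellows): bellows=2 iron=1 quartz=2
After 6 (gather 1 iron): bellows=2 iron=2 quartz=2

Answer: bellows=2 iron=2 quartz=2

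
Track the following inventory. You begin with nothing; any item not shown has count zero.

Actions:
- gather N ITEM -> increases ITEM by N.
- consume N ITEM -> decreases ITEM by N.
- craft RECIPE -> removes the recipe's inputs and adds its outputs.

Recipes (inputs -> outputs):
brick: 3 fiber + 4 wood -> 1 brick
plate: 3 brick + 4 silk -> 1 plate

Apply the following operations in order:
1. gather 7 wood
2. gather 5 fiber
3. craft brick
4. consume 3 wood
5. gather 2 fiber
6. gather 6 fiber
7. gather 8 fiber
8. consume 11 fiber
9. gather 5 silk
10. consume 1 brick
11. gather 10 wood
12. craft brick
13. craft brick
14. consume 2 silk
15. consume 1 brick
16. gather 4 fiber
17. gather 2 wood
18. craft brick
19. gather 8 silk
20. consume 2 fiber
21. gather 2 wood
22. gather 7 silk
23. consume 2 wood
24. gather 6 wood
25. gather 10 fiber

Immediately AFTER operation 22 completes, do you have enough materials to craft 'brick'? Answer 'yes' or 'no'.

After 1 (gather 7 wood): wood=7
After 2 (gather 5 fiber): fiber=5 wood=7
After 3 (craft brick): brick=1 fiber=2 wood=3
After 4 (consume 3 wood): brick=1 fiber=2
After 5 (gather 2 fiber): brick=1 fiber=4
After 6 (gather 6 fiber): brick=1 fiber=10
After 7 (gather 8 fiber): brick=1 fiber=18
After 8 (consume 11 fiber): brick=1 fiber=7
After 9 (gather 5 silk): brick=1 fiber=7 silk=5
After 10 (consume 1 brick): fiber=7 silk=5
After 11 (gather 10 wood): fiber=7 silk=5 wood=10
After 12 (craft brick): brick=1 fiber=4 silk=5 wood=6
After 13 (craft brick): brick=2 fiber=1 silk=5 wood=2
After 14 (consume 2 silk): brick=2 fiber=1 silk=3 wood=2
After 15 (consume 1 brick): brick=1 fiber=1 silk=3 wood=2
After 16 (gather 4 fiber): brick=1 fiber=5 silk=3 wood=2
After 17 (gather 2 wood): brick=1 fiber=5 silk=3 wood=4
After 18 (craft brick): brick=2 fiber=2 silk=3
After 19 (gather 8 silk): brick=2 fiber=2 silk=11
After 20 (consume 2 fiber): brick=2 silk=11
After 21 (gather 2 wood): brick=2 silk=11 wood=2
After 22 (gather 7 silk): brick=2 silk=18 wood=2

Answer: no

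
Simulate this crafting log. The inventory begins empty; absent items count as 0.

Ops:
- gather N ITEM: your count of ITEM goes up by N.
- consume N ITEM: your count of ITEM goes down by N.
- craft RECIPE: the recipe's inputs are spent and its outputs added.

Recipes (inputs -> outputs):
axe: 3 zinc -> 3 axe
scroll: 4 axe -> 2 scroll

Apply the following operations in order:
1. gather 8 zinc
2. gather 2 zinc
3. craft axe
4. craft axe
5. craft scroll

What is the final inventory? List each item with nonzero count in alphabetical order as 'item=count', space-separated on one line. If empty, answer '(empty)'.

Answer: axe=2 scroll=2 zinc=4

Derivation:
After 1 (gather 8 zinc): zinc=8
After 2 (gather 2 zinc): zinc=10
After 3 (craft axe): axe=3 zinc=7
After 4 (craft axe): axe=6 zinc=4
After 5 (craft scroll): axe=2 scroll=2 zinc=4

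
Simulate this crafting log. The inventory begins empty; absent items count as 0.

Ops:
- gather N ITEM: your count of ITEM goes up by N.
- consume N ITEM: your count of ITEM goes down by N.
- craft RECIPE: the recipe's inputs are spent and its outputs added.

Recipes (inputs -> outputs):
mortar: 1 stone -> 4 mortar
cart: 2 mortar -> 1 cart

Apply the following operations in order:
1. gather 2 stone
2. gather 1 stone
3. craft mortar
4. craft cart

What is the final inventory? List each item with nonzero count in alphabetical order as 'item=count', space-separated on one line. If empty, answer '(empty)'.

After 1 (gather 2 stone): stone=2
After 2 (gather 1 stone): stone=3
After 3 (craft mortar): mortar=4 stone=2
After 4 (craft cart): cart=1 mortar=2 stone=2

Answer: cart=1 mortar=2 stone=2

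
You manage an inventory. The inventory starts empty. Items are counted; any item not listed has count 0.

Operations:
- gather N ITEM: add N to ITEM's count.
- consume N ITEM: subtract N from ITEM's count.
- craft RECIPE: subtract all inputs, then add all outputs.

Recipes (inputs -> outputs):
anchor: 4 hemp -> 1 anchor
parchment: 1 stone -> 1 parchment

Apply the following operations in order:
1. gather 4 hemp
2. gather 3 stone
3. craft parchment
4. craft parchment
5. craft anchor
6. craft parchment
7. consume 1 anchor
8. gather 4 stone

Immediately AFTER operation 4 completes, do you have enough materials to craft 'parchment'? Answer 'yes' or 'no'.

After 1 (gather 4 hemp): hemp=4
After 2 (gather 3 stone): hemp=4 stone=3
After 3 (craft parchment): hemp=4 parchment=1 stone=2
After 4 (craft parchment): hemp=4 parchment=2 stone=1

Answer: yes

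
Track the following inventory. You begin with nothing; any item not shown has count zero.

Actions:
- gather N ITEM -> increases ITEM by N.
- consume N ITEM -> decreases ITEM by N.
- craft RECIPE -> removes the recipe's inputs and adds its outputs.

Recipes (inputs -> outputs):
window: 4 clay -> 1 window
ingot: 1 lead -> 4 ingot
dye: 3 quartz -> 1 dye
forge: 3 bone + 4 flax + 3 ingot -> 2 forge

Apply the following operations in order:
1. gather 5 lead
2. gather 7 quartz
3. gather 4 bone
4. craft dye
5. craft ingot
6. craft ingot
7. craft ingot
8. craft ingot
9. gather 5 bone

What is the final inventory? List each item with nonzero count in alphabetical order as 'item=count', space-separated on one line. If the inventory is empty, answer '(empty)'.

Answer: bone=9 dye=1 ingot=16 lead=1 quartz=4

Derivation:
After 1 (gather 5 lead): lead=5
After 2 (gather 7 quartz): lead=5 quartz=7
After 3 (gather 4 bone): bone=4 lead=5 quartz=7
After 4 (craft dye): bone=4 dye=1 lead=5 quartz=4
After 5 (craft ingot): bone=4 dye=1 ingot=4 lead=4 quartz=4
After 6 (craft ingot): bone=4 dye=1 ingot=8 lead=3 quartz=4
After 7 (craft ingot): bone=4 dye=1 ingot=12 lead=2 quartz=4
After 8 (craft ingot): bone=4 dye=1 ingot=16 lead=1 quartz=4
After 9 (gather 5 bone): bone=9 dye=1 ingot=16 lead=1 quartz=4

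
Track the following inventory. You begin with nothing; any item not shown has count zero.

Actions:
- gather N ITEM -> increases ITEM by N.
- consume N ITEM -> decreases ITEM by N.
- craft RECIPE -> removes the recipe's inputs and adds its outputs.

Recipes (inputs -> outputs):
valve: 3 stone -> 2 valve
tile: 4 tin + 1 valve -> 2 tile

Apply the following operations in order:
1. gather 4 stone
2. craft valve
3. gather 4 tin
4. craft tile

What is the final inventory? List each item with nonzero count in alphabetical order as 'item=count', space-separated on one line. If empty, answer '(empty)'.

Answer: stone=1 tile=2 valve=1

Derivation:
After 1 (gather 4 stone): stone=4
After 2 (craft valve): stone=1 valve=2
After 3 (gather 4 tin): stone=1 tin=4 valve=2
After 4 (craft tile): stone=1 tile=2 valve=1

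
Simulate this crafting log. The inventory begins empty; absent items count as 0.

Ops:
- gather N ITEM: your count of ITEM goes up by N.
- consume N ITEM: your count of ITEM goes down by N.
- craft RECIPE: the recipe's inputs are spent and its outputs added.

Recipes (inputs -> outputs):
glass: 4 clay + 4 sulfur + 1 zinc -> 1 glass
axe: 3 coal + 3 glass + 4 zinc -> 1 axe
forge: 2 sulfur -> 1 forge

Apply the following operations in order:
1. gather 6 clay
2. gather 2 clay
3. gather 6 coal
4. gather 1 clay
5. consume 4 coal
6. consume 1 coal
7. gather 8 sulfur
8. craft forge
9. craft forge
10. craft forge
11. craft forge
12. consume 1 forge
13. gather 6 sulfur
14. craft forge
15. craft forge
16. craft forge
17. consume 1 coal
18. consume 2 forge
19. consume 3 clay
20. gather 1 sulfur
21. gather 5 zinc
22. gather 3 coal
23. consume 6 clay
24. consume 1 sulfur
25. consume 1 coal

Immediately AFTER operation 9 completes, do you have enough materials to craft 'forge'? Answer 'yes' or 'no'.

After 1 (gather 6 clay): clay=6
After 2 (gather 2 clay): clay=8
After 3 (gather 6 coal): clay=8 coal=6
After 4 (gather 1 clay): clay=9 coal=6
After 5 (consume 4 coal): clay=9 coal=2
After 6 (consume 1 coal): clay=9 coal=1
After 7 (gather 8 sulfur): clay=9 coal=1 sulfur=8
After 8 (craft forge): clay=9 coal=1 forge=1 sulfur=6
After 9 (craft forge): clay=9 coal=1 forge=2 sulfur=4

Answer: yes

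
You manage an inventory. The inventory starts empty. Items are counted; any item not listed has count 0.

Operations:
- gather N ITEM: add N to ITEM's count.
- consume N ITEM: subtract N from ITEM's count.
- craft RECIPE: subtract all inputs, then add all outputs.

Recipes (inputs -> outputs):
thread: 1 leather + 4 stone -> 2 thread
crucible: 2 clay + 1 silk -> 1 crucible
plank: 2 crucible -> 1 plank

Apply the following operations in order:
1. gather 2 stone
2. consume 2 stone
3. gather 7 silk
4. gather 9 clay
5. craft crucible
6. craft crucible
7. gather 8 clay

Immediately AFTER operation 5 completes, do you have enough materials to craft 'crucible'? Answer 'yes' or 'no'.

After 1 (gather 2 stone): stone=2
After 2 (consume 2 stone): (empty)
After 3 (gather 7 silk): silk=7
After 4 (gather 9 clay): clay=9 silk=7
After 5 (craft crucible): clay=7 crucible=1 silk=6

Answer: yes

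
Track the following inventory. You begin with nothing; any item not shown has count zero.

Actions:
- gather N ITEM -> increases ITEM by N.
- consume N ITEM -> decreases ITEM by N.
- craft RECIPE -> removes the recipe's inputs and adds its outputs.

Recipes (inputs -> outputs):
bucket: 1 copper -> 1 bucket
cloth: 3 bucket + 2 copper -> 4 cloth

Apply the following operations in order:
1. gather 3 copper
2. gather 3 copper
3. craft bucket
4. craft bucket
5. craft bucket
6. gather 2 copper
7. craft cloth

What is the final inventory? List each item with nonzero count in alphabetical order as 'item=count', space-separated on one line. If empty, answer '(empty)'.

After 1 (gather 3 copper): copper=3
After 2 (gather 3 copper): copper=6
After 3 (craft bucket): bucket=1 copper=5
After 4 (craft bucket): bucket=2 copper=4
After 5 (craft bucket): bucket=3 copper=3
After 6 (gather 2 copper): bucket=3 copper=5
After 7 (craft cloth): cloth=4 copper=3

Answer: cloth=4 copper=3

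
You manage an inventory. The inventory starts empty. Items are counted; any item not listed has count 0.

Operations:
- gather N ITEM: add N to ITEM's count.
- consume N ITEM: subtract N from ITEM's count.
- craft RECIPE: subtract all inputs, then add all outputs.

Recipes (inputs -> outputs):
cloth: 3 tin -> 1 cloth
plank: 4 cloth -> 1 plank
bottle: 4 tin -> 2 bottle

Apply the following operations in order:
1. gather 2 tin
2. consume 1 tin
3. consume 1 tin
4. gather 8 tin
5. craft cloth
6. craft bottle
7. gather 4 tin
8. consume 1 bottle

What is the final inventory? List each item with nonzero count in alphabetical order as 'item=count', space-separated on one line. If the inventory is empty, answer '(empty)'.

After 1 (gather 2 tin): tin=2
After 2 (consume 1 tin): tin=1
After 3 (consume 1 tin): (empty)
After 4 (gather 8 tin): tin=8
After 5 (craft cloth): cloth=1 tin=5
After 6 (craft bottle): bottle=2 cloth=1 tin=1
After 7 (gather 4 tin): bottle=2 cloth=1 tin=5
After 8 (consume 1 bottle): bottle=1 cloth=1 tin=5

Answer: bottle=1 cloth=1 tin=5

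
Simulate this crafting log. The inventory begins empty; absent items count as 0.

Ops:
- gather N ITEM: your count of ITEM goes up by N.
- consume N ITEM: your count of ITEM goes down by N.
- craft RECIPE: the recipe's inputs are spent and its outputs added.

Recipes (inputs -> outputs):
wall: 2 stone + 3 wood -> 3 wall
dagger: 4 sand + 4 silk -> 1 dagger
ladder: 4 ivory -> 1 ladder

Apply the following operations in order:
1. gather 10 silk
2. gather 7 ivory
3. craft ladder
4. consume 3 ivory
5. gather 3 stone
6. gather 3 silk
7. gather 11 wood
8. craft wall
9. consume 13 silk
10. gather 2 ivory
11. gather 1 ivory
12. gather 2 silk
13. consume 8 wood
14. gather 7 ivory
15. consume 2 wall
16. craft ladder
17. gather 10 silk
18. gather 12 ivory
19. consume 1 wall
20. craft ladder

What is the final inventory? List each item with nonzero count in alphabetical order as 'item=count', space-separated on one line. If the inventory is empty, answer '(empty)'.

After 1 (gather 10 silk): silk=10
After 2 (gather 7 ivory): ivory=7 silk=10
After 3 (craft ladder): ivory=3 ladder=1 silk=10
After 4 (consume 3 ivory): ladder=1 silk=10
After 5 (gather 3 stone): ladder=1 silk=10 stone=3
After 6 (gather 3 silk): ladder=1 silk=13 stone=3
After 7 (gather 11 wood): ladder=1 silk=13 stone=3 wood=11
After 8 (craft wall): ladder=1 silk=13 stone=1 wall=3 wood=8
After 9 (consume 13 silk): ladder=1 stone=1 wall=3 wood=8
After 10 (gather 2 ivory): ivory=2 ladder=1 stone=1 wall=3 wood=8
After 11 (gather 1 ivory): ivory=3 ladder=1 stone=1 wall=3 wood=8
After 12 (gather 2 silk): ivory=3 ladder=1 silk=2 stone=1 wall=3 wood=8
After 13 (consume 8 wood): ivory=3 ladder=1 silk=2 stone=1 wall=3
After 14 (gather 7 ivory): ivory=10 ladder=1 silk=2 stone=1 wall=3
After 15 (consume 2 wall): ivory=10 ladder=1 silk=2 stone=1 wall=1
After 16 (craft ladder): ivory=6 ladder=2 silk=2 stone=1 wall=1
After 17 (gather 10 silk): ivory=6 ladder=2 silk=12 stone=1 wall=1
After 18 (gather 12 ivory): ivory=18 ladder=2 silk=12 stone=1 wall=1
After 19 (consume 1 wall): ivory=18 ladder=2 silk=12 stone=1
After 20 (craft ladder): ivory=14 ladder=3 silk=12 stone=1

Answer: ivory=14 ladder=3 silk=12 stone=1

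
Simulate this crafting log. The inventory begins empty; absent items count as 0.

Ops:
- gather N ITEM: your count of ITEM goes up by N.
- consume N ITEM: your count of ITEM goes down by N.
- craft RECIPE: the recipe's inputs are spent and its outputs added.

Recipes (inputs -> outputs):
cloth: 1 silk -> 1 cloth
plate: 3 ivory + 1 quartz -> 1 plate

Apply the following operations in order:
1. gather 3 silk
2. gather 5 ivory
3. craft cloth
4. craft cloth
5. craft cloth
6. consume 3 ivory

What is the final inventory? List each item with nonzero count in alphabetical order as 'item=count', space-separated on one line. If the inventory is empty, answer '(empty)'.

After 1 (gather 3 silk): silk=3
After 2 (gather 5 ivory): ivory=5 silk=3
After 3 (craft cloth): cloth=1 ivory=5 silk=2
After 4 (craft cloth): cloth=2 ivory=5 silk=1
After 5 (craft cloth): cloth=3 ivory=5
After 6 (consume 3 ivory): cloth=3 ivory=2

Answer: cloth=3 ivory=2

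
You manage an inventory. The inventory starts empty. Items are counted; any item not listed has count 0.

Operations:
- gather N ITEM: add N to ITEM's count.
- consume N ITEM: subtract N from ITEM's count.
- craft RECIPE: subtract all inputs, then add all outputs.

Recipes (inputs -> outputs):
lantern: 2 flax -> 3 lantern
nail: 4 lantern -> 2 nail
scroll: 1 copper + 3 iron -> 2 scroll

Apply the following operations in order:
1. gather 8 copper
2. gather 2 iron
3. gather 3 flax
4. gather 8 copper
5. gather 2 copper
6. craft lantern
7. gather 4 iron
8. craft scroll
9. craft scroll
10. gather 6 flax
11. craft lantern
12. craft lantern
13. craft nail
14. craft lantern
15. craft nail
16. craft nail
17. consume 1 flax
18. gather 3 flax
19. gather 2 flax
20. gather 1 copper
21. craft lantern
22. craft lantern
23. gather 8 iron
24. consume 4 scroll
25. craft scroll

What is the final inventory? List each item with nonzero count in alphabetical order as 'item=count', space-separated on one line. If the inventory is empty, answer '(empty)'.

After 1 (gather 8 copper): copper=8
After 2 (gather 2 iron): copper=8 iron=2
After 3 (gather 3 flax): copper=8 flax=3 iron=2
After 4 (gather 8 copper): copper=16 flax=3 iron=2
After 5 (gather 2 copper): copper=18 flax=3 iron=2
After 6 (craft lantern): copper=18 flax=1 iron=2 lantern=3
After 7 (gather 4 iron): copper=18 flax=1 iron=6 lantern=3
After 8 (craft scroll): copper=17 flax=1 iron=3 lantern=3 scroll=2
After 9 (craft scroll): copper=16 flax=1 lantern=3 scroll=4
After 10 (gather 6 flax): copper=16 flax=7 lantern=3 scroll=4
After 11 (craft lantern): copper=16 flax=5 lantern=6 scroll=4
After 12 (craft lantern): copper=16 flax=3 lantern=9 scroll=4
After 13 (craft nail): copper=16 flax=3 lantern=5 nail=2 scroll=4
After 14 (craft lantern): copper=16 flax=1 lantern=8 nail=2 scroll=4
After 15 (craft nail): copper=16 flax=1 lantern=4 nail=4 scroll=4
After 16 (craft nail): copper=16 flax=1 nail=6 scroll=4
After 17 (consume 1 flax): copper=16 nail=6 scroll=4
After 18 (gather 3 flax): copper=16 flax=3 nail=6 scroll=4
After 19 (gather 2 flax): copper=16 flax=5 nail=6 scroll=4
After 20 (gather 1 copper): copper=17 flax=5 nail=6 scroll=4
After 21 (craft lantern): copper=17 flax=3 lantern=3 nail=6 scroll=4
After 22 (craft lantern): copper=17 flax=1 lantern=6 nail=6 scroll=4
After 23 (gather 8 iron): copper=17 flax=1 iron=8 lantern=6 nail=6 scroll=4
After 24 (consume 4 scroll): copper=17 flax=1 iron=8 lantern=6 nail=6
After 25 (craft scroll): copper=16 flax=1 iron=5 lantern=6 nail=6 scroll=2

Answer: copper=16 flax=1 iron=5 lantern=6 nail=6 scroll=2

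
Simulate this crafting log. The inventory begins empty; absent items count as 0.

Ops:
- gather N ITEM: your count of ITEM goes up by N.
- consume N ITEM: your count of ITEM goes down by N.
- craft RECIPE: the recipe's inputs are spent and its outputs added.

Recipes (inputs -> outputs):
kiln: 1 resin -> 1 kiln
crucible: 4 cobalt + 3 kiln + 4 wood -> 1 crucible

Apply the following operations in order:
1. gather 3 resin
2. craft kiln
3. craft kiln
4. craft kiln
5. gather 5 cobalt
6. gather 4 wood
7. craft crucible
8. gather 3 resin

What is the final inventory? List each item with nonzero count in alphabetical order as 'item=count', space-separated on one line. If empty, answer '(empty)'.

After 1 (gather 3 resin): resin=3
After 2 (craft kiln): kiln=1 resin=2
After 3 (craft kiln): kiln=2 resin=1
After 4 (craft kiln): kiln=3
After 5 (gather 5 cobalt): cobalt=5 kiln=3
After 6 (gather 4 wood): cobalt=5 kiln=3 wood=4
After 7 (craft crucible): cobalt=1 crucible=1
After 8 (gather 3 resin): cobalt=1 crucible=1 resin=3

Answer: cobalt=1 crucible=1 resin=3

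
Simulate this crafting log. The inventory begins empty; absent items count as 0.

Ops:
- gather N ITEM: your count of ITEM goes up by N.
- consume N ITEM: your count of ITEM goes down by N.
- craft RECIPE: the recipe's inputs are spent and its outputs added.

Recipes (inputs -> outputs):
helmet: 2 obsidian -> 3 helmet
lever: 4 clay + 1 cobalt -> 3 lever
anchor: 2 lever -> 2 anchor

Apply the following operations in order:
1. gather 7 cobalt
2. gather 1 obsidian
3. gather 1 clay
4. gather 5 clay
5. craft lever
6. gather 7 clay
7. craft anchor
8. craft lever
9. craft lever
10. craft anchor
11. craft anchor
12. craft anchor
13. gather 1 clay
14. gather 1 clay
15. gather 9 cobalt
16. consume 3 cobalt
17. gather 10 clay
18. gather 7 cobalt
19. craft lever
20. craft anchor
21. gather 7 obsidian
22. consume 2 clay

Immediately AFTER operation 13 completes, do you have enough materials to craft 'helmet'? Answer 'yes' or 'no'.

After 1 (gather 7 cobalt): cobalt=7
After 2 (gather 1 obsidian): cobalt=7 obsidian=1
After 3 (gather 1 clay): clay=1 cobalt=7 obsidian=1
After 4 (gather 5 clay): clay=6 cobalt=7 obsidian=1
After 5 (craft lever): clay=2 cobalt=6 lever=3 obsidian=1
After 6 (gather 7 clay): clay=9 cobalt=6 lever=3 obsidian=1
After 7 (craft anchor): anchor=2 clay=9 cobalt=6 lever=1 obsidian=1
After 8 (craft lever): anchor=2 clay=5 cobalt=5 lever=4 obsidian=1
After 9 (craft lever): anchor=2 clay=1 cobalt=4 lever=7 obsidian=1
After 10 (craft anchor): anchor=4 clay=1 cobalt=4 lever=5 obsidian=1
After 11 (craft anchor): anchor=6 clay=1 cobalt=4 lever=3 obsidian=1
After 12 (craft anchor): anchor=8 clay=1 cobalt=4 lever=1 obsidian=1
After 13 (gather 1 clay): anchor=8 clay=2 cobalt=4 lever=1 obsidian=1

Answer: no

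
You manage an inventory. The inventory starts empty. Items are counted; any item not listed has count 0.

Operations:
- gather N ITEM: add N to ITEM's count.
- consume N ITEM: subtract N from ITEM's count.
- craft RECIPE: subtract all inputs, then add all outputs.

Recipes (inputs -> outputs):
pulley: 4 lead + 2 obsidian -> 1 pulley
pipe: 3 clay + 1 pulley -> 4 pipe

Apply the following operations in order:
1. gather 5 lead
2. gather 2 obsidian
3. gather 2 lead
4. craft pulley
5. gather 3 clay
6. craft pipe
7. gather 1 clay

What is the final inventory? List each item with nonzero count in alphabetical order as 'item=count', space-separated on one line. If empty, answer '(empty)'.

Answer: clay=1 lead=3 pipe=4

Derivation:
After 1 (gather 5 lead): lead=5
After 2 (gather 2 obsidian): lead=5 obsidian=2
After 3 (gather 2 lead): lead=7 obsidian=2
After 4 (craft pulley): lead=3 pulley=1
After 5 (gather 3 clay): clay=3 lead=3 pulley=1
After 6 (craft pipe): lead=3 pipe=4
After 7 (gather 1 clay): clay=1 lead=3 pipe=4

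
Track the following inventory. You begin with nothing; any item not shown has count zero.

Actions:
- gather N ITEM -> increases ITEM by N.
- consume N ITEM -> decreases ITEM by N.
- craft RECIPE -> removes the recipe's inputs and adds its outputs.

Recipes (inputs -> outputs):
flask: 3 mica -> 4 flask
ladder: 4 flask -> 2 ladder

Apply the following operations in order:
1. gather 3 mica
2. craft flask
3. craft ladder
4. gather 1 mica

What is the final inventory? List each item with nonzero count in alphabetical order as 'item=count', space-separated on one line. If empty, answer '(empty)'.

After 1 (gather 3 mica): mica=3
After 2 (craft flask): flask=4
After 3 (craft ladder): ladder=2
After 4 (gather 1 mica): ladder=2 mica=1

Answer: ladder=2 mica=1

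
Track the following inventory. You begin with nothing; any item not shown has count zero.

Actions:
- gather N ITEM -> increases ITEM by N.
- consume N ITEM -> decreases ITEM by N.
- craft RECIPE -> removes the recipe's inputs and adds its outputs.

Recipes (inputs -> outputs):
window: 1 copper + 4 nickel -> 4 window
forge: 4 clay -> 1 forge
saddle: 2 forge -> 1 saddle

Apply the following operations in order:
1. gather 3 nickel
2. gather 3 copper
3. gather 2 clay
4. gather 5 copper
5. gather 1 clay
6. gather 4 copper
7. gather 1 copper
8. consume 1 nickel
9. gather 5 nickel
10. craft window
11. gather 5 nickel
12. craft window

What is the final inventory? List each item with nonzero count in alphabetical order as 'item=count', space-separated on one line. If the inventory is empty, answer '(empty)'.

After 1 (gather 3 nickel): nickel=3
After 2 (gather 3 copper): copper=3 nickel=3
After 3 (gather 2 clay): clay=2 copper=3 nickel=3
After 4 (gather 5 copper): clay=2 copper=8 nickel=3
After 5 (gather 1 clay): clay=3 copper=8 nickel=3
After 6 (gather 4 copper): clay=3 copper=12 nickel=3
After 7 (gather 1 copper): clay=3 copper=13 nickel=3
After 8 (consume 1 nickel): clay=3 copper=13 nickel=2
After 9 (gather 5 nickel): clay=3 copper=13 nickel=7
After 10 (craft window): clay=3 copper=12 nickel=3 window=4
After 11 (gather 5 nickel): clay=3 copper=12 nickel=8 window=4
After 12 (craft window): clay=3 copper=11 nickel=4 window=8

Answer: clay=3 copper=11 nickel=4 window=8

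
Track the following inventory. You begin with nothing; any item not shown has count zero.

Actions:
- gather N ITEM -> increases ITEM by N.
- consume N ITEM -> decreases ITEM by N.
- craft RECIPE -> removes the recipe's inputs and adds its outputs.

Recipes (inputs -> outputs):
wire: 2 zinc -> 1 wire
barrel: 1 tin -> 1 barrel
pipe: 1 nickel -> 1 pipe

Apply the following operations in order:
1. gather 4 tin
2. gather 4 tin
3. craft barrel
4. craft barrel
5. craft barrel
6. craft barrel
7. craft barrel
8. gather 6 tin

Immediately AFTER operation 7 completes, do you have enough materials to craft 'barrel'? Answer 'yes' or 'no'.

After 1 (gather 4 tin): tin=4
After 2 (gather 4 tin): tin=8
After 3 (craft barrel): barrel=1 tin=7
After 4 (craft barrel): barrel=2 tin=6
After 5 (craft barrel): barrel=3 tin=5
After 6 (craft barrel): barrel=4 tin=4
After 7 (craft barrel): barrel=5 tin=3

Answer: yes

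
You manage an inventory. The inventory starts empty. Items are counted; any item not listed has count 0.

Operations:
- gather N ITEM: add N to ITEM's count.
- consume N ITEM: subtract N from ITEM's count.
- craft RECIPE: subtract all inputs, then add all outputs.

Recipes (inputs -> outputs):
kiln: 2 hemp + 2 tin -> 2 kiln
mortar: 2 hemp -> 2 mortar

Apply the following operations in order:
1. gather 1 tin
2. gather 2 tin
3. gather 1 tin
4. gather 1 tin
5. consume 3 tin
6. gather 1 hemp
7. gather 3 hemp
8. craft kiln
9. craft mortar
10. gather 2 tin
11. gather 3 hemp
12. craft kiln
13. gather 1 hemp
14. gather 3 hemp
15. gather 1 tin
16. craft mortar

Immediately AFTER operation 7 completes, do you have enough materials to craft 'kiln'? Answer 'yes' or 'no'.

Answer: yes

Derivation:
After 1 (gather 1 tin): tin=1
After 2 (gather 2 tin): tin=3
After 3 (gather 1 tin): tin=4
After 4 (gather 1 tin): tin=5
After 5 (consume 3 tin): tin=2
After 6 (gather 1 hemp): hemp=1 tin=2
After 7 (gather 3 hemp): hemp=4 tin=2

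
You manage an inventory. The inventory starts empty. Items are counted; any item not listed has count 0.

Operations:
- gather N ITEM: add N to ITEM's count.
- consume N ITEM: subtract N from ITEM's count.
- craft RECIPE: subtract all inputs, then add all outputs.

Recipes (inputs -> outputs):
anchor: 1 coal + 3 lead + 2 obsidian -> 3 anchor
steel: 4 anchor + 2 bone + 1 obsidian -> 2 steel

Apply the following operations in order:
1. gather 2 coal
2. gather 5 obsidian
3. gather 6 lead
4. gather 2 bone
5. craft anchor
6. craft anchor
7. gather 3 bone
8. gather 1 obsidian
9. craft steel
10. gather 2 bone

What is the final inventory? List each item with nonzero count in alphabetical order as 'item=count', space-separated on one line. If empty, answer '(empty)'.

Answer: anchor=2 bone=5 obsidian=1 steel=2

Derivation:
After 1 (gather 2 coal): coal=2
After 2 (gather 5 obsidian): coal=2 obsidian=5
After 3 (gather 6 lead): coal=2 lead=6 obsidian=5
After 4 (gather 2 bone): bone=2 coal=2 lead=6 obsidian=5
After 5 (craft anchor): anchor=3 bone=2 coal=1 lead=3 obsidian=3
After 6 (craft anchor): anchor=6 bone=2 obsidian=1
After 7 (gather 3 bone): anchor=6 bone=5 obsidian=1
After 8 (gather 1 obsidian): anchor=6 bone=5 obsidian=2
After 9 (craft steel): anchor=2 bone=3 obsidian=1 steel=2
After 10 (gather 2 bone): anchor=2 bone=5 obsidian=1 steel=2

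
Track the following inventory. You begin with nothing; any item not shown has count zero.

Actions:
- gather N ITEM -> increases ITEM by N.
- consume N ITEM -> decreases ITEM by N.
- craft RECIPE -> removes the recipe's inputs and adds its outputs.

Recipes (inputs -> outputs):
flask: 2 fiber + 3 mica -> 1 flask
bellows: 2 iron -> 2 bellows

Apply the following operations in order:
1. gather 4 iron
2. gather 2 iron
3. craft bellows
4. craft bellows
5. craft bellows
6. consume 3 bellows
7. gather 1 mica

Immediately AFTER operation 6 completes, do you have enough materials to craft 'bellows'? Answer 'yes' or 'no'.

Answer: no

Derivation:
After 1 (gather 4 iron): iron=4
After 2 (gather 2 iron): iron=6
After 3 (craft bellows): bellows=2 iron=4
After 4 (craft bellows): bellows=4 iron=2
After 5 (craft bellows): bellows=6
After 6 (consume 3 bellows): bellows=3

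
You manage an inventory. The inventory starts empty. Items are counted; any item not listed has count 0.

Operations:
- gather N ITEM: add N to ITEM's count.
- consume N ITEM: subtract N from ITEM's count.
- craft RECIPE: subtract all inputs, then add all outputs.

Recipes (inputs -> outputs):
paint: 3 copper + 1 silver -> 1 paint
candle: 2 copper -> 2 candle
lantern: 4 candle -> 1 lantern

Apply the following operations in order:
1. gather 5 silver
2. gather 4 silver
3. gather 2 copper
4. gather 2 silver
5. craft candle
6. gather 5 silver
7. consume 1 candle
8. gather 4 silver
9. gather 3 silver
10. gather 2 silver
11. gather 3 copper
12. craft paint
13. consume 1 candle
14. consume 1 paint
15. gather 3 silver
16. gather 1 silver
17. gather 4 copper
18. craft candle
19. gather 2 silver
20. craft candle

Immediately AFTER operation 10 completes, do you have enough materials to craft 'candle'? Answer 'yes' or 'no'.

After 1 (gather 5 silver): silver=5
After 2 (gather 4 silver): silver=9
After 3 (gather 2 copper): copper=2 silver=9
After 4 (gather 2 silver): copper=2 silver=11
After 5 (craft candle): candle=2 silver=11
After 6 (gather 5 silver): candle=2 silver=16
After 7 (consume 1 candle): candle=1 silver=16
After 8 (gather 4 silver): candle=1 silver=20
After 9 (gather 3 silver): candle=1 silver=23
After 10 (gather 2 silver): candle=1 silver=25

Answer: no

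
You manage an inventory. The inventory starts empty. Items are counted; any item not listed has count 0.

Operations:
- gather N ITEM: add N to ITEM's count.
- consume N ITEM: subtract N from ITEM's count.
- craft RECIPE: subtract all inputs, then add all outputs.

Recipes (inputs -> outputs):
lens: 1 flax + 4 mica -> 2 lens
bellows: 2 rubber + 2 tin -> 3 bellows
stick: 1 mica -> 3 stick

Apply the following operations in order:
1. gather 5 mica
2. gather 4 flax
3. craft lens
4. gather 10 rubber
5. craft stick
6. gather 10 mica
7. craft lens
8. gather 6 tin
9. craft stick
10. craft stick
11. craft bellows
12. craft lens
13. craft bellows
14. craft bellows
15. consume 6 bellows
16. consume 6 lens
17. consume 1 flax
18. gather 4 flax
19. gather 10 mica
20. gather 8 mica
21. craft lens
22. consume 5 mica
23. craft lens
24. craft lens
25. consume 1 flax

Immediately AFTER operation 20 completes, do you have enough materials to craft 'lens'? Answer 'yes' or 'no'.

Answer: yes

Derivation:
After 1 (gather 5 mica): mica=5
After 2 (gather 4 flax): flax=4 mica=5
After 3 (craft lens): flax=3 lens=2 mica=1
After 4 (gather 10 rubber): flax=3 lens=2 mica=1 rubber=10
After 5 (craft stick): flax=3 lens=2 rubber=10 stick=3
After 6 (gather 10 mica): flax=3 lens=2 mica=10 rubber=10 stick=3
After 7 (craft lens): flax=2 lens=4 mica=6 rubber=10 stick=3
After 8 (gather 6 tin): flax=2 lens=4 mica=6 rubber=10 stick=3 tin=6
After 9 (craft stick): flax=2 lens=4 mica=5 rubber=10 stick=6 tin=6
After 10 (craft stick): flax=2 lens=4 mica=4 rubber=10 stick=9 tin=6
After 11 (craft bellows): bellows=3 flax=2 lens=4 mica=4 rubber=8 stick=9 tin=4
After 12 (craft lens): bellows=3 flax=1 lens=6 rubber=8 stick=9 tin=4
After 13 (craft bellows): bellows=6 flax=1 lens=6 rubber=6 stick=9 tin=2
After 14 (craft bellows): bellows=9 flax=1 lens=6 rubber=4 stick=9
After 15 (consume 6 bellows): bellows=3 flax=1 lens=6 rubber=4 stick=9
After 16 (consume 6 lens): bellows=3 flax=1 rubber=4 stick=9
After 17 (consume 1 flax): bellows=3 rubber=4 stick=9
After 18 (gather 4 flax): bellows=3 flax=4 rubber=4 stick=9
After 19 (gather 10 mica): bellows=3 flax=4 mica=10 rubber=4 stick=9
After 20 (gather 8 mica): bellows=3 flax=4 mica=18 rubber=4 stick=9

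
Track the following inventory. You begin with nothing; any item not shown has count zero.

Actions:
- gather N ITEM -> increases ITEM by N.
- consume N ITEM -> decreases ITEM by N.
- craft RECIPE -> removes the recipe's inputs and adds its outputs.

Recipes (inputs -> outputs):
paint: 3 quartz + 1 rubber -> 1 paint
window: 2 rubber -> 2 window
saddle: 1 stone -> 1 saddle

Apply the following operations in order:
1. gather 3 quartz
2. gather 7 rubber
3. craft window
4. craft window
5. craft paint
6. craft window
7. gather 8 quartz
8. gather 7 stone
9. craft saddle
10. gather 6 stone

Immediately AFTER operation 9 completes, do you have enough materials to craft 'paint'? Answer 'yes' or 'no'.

Answer: no

Derivation:
After 1 (gather 3 quartz): quartz=3
After 2 (gather 7 rubber): quartz=3 rubber=7
After 3 (craft window): quartz=3 rubber=5 window=2
After 4 (craft window): quartz=3 rubber=3 window=4
After 5 (craft paint): paint=1 rubber=2 window=4
After 6 (craft window): paint=1 window=6
After 7 (gather 8 quartz): paint=1 quartz=8 window=6
After 8 (gather 7 stone): paint=1 quartz=8 stone=7 window=6
After 9 (craft saddle): paint=1 quartz=8 saddle=1 stone=6 window=6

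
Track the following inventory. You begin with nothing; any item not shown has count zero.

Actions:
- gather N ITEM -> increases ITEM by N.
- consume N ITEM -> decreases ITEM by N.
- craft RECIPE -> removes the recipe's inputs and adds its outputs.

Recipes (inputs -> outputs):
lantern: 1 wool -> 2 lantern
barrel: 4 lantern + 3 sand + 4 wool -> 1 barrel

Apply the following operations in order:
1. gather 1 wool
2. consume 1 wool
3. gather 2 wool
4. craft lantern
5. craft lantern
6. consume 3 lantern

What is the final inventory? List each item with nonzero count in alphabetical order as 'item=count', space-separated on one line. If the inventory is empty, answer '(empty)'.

Answer: lantern=1

Derivation:
After 1 (gather 1 wool): wool=1
After 2 (consume 1 wool): (empty)
After 3 (gather 2 wool): wool=2
After 4 (craft lantern): lantern=2 wool=1
After 5 (craft lantern): lantern=4
After 6 (consume 3 lantern): lantern=1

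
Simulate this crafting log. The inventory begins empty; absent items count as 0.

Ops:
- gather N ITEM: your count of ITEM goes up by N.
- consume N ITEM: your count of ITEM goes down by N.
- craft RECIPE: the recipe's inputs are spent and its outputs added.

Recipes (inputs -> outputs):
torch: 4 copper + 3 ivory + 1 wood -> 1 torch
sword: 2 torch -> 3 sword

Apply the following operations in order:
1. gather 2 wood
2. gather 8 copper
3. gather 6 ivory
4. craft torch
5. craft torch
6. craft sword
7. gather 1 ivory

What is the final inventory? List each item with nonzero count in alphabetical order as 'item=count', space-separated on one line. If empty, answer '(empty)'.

After 1 (gather 2 wood): wood=2
After 2 (gather 8 copper): copper=8 wood=2
After 3 (gather 6 ivory): copper=8 ivory=6 wood=2
After 4 (craft torch): copper=4 ivory=3 torch=1 wood=1
After 5 (craft torch): torch=2
After 6 (craft sword): sword=3
After 7 (gather 1 ivory): ivory=1 sword=3

Answer: ivory=1 sword=3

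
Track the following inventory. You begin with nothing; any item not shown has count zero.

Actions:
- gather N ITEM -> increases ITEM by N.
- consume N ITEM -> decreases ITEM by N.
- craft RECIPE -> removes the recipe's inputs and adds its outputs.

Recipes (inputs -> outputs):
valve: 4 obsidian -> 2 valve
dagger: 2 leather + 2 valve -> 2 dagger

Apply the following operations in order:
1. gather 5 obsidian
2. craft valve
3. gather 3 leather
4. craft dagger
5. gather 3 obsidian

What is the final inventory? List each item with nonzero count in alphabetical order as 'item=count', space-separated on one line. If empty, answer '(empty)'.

Answer: dagger=2 leather=1 obsidian=4

Derivation:
After 1 (gather 5 obsidian): obsidian=5
After 2 (craft valve): obsidian=1 valve=2
After 3 (gather 3 leather): leather=3 obsidian=1 valve=2
After 4 (craft dagger): dagger=2 leather=1 obsidian=1
After 5 (gather 3 obsidian): dagger=2 leather=1 obsidian=4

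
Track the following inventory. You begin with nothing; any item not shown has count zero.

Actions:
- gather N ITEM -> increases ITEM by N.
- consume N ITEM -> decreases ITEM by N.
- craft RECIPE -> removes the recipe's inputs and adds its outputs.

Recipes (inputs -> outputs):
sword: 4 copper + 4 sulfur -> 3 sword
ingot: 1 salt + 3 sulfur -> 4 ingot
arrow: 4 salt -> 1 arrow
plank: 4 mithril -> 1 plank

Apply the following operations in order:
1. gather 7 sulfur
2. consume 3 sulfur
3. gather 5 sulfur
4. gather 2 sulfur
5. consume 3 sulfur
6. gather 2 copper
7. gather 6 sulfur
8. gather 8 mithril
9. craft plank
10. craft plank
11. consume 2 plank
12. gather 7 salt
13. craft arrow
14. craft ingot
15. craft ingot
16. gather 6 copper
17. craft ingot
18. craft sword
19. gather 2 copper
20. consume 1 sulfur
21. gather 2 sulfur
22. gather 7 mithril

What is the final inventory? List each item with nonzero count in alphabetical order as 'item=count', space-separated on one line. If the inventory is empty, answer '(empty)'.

After 1 (gather 7 sulfur): sulfur=7
After 2 (consume 3 sulfur): sulfur=4
After 3 (gather 5 sulfur): sulfur=9
After 4 (gather 2 sulfur): sulfur=11
After 5 (consume 3 sulfur): sulfur=8
After 6 (gather 2 copper): copper=2 sulfur=8
After 7 (gather 6 sulfur): copper=2 sulfur=14
After 8 (gather 8 mithril): copper=2 mithril=8 sulfur=14
After 9 (craft plank): copper=2 mithril=4 plank=1 sulfur=14
After 10 (craft plank): copper=2 plank=2 sulfur=14
After 11 (consume 2 plank): copper=2 sulfur=14
After 12 (gather 7 salt): copper=2 salt=7 sulfur=14
After 13 (craft arrow): arrow=1 copper=2 salt=3 sulfur=14
After 14 (craft ingot): arrow=1 copper=2 ingot=4 salt=2 sulfur=11
After 15 (craft ingot): arrow=1 copper=2 ingot=8 salt=1 sulfur=8
After 16 (gather 6 copper): arrow=1 copper=8 ingot=8 salt=1 sulfur=8
After 17 (craft ingot): arrow=1 copper=8 ingot=12 sulfur=5
After 18 (craft sword): arrow=1 copper=4 ingot=12 sulfur=1 sword=3
After 19 (gather 2 copper): arrow=1 copper=6 ingot=12 sulfur=1 sword=3
After 20 (consume 1 sulfur): arrow=1 copper=6 ingot=12 sword=3
After 21 (gather 2 sulfur): arrow=1 copper=6 ingot=12 sulfur=2 sword=3
After 22 (gather 7 mithril): arrow=1 copper=6 ingot=12 mithril=7 sulfur=2 sword=3

Answer: arrow=1 copper=6 ingot=12 mithril=7 sulfur=2 sword=3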